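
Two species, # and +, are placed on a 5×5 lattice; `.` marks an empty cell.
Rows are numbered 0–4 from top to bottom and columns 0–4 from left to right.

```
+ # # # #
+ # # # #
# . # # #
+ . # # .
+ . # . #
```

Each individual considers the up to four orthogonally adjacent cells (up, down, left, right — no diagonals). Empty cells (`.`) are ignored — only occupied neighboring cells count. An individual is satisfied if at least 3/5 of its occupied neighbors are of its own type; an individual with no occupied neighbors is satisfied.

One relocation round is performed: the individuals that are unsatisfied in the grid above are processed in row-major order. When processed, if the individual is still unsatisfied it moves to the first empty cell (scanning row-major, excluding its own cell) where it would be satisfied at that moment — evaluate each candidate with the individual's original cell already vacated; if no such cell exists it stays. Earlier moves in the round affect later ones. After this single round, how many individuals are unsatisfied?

Initially unsatisfied (in order): (0,0), (1,0), (2,0), (3,0).
  (0,0): no empty cell satisfies it; stays.
  (1,0): no empty cell satisfies it; stays.
  (2,0) → (2,1).
  (3,0): now satisfied by earlier moves; stays.
Resulting grid:
+ # # # #
+ # # # #
. # # # #
+ . # # .
+ . # . #
Unsatisfied now: (0,0), (1,0).

2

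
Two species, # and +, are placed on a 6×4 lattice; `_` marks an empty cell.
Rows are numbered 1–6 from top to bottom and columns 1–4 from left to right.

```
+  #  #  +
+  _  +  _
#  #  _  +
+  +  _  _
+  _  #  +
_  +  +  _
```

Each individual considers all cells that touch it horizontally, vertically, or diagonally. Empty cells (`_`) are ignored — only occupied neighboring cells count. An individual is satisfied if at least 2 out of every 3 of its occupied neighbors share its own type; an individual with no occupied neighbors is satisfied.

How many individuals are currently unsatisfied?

12

(1,1)+ 1/2 ✗
(1,2)# 1/4 ✗
(1,3)# 1/3 ✗
(1,4)+ 1/2 ✗
(2,1)+ 1/4 ✗
(2,3)+ 2/5 ✗
(3,1)# 1/4 ✗
(3,2)# 1/5 ✗
(3,4)+ 1/1 ✓
(4,1)+ 2/4 ✗
(4,2)+ 2/5 ✗
(5,1)+ 3/3 ✓
(5,3)# 0/4 ✗
(5,4)+ 1/2 ✗
(6,2)+ 2/3 ✓
(6,3)+ 2/3 ✓
Unsatisfied: (1,1), (1,2), (1,3), (1,4), (2,1), (2,3), (3,1), (3,2), (4,1), (4,2), (5,3), (5,4) — 12 in total.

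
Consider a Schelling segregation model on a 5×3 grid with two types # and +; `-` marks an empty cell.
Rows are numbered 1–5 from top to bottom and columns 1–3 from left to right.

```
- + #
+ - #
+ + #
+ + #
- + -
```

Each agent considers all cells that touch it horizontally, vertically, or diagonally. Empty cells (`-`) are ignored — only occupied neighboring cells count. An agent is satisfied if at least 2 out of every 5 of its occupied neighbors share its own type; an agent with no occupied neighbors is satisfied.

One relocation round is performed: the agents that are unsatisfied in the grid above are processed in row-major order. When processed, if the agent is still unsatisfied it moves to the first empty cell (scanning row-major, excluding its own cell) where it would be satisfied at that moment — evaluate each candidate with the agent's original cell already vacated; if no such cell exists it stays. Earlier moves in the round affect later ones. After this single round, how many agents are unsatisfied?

Initially unsatisfied (in order): (1,2), (4,3).
  (1,2) → (1,1).
  (4,3) → (1,2).
Resulting grid:
+ # #
+ - #
+ + #
+ + -
- + -
Unsatisfied now: (3,3).

1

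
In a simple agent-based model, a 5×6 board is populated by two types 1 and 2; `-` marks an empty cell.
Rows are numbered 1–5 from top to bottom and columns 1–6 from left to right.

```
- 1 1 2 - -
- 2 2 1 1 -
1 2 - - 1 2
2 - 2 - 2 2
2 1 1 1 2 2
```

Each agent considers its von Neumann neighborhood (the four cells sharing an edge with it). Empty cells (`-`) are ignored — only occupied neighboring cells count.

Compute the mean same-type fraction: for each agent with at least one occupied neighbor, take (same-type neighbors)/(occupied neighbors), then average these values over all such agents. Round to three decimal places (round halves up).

(1,2)1 1/2
(1,3)1 1/3
(1,4)2 0/2
(2,2)2 2/3
(2,3)2 1/3
(2,4)1 1/3
(2,5)1 2/2
(3,1)1 0/2
(3,2)2 1/2
(3,5)1 1/3
(3,6)2 1/2
(4,1)2 1/2
(4,3)2 0/1
(4,5)2 2/3
(4,6)2 3/3
(5,1)2 1/2
(5,2)1 1/2
(5,3)1 2/3
(5,4)1 1/2
(5,5)2 2/3
(5,6)2 2/2
Sum over 21 agents: 1/2 + 1/3 + 0/2 + 2/3 + 1/3 + 1/3 + 2/2 + 0/2 + 1/2 + 1/3 + 1/2 + 1/2 + 0/1 + 2/3 + 3/3 + 1/2 + 1/2 + 2/3 + 1/2 + 2/3 + 2/2 = 21/2; mean = 21/2 ÷ 21 = 1/2 = 0.5 → 0.500.

0.500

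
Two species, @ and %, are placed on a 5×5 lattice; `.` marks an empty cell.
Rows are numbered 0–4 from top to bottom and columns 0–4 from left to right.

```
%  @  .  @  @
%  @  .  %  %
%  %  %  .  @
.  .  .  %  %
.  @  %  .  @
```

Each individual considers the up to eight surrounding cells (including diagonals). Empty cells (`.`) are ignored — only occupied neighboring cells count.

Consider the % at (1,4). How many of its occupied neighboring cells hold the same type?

Occupied neighbors of (1,4): (0,3)=@, (0,4)=@, (1,3)=%, (2,4)=@.
Same type (%): 1 of 4.

1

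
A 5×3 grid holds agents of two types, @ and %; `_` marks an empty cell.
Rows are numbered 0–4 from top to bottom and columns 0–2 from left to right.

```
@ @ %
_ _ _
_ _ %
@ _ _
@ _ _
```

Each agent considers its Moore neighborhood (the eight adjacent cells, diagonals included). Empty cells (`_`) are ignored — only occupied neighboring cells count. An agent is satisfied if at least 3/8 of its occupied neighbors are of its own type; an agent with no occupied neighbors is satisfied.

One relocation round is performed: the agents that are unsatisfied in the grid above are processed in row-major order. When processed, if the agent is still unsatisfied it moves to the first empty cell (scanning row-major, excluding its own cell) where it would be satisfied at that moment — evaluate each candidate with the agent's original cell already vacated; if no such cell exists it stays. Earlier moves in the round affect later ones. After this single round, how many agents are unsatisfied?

Initially unsatisfied (in order): (0,2).
  (0,2) → (1,2).
Resulting grid:
@ @ _
_ _ %
_ _ %
@ _ _
@ _ _
All satisfied now.

0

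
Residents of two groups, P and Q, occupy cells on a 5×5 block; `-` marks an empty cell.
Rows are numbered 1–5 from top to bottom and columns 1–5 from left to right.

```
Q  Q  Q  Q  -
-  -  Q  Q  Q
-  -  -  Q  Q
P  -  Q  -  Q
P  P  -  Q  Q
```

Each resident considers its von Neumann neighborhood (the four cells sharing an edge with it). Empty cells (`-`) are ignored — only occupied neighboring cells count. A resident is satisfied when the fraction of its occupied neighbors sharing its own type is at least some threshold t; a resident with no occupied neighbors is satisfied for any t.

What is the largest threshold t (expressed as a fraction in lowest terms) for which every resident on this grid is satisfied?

1/1

Row 1: (1,1)Q 1/1 · (1,2)Q 2/2 · (1,3)Q 3/3 · (1,4)Q 2/2
Row 2: (2,3)Q 2/2 · (2,4)Q 4/4 · (2,5)Q 2/2
Row 3: (3,4)Q 2/2 · (3,5)Q 3/3
Row 4: (4,1)P 1/1 · (4,3)Q — no occupied neighbors · (4,5)Q 2/2
Row 5: (5,1)P 2/2 · (5,2)P 1/1 · (5,4)Q 1/1 · (5,5)Q 2/2
The smallest same-type fraction is 1/1 at (1,1), which reduces to 1/1. Any threshold above that leaves this resident unsatisfied.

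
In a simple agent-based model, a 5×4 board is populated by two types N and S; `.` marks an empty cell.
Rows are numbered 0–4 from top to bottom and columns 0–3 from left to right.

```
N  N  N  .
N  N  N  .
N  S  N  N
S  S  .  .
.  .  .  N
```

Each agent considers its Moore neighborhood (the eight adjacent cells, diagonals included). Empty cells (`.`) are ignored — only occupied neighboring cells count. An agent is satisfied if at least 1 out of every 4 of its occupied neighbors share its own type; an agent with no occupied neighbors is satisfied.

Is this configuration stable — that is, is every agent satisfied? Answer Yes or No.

(0,0)N 3/3 satisfied
(0,1)N 5/5 satisfied
(0,2)N 3/3 satisfied
(1,0)N 4/5 satisfied
(1,1)N 7/8 satisfied
(1,2)N 5/6 satisfied
(2,0)N 2/5 satisfied
(2,1)S 2/7 satisfied
(2,2)N 3/5 satisfied
(2,3)N 2/2 satisfied
(3,0)S 2/3 satisfied
(3,1)S 2/4 satisfied
(4,3)N 0/0 satisfied
All meet the threshold, so the configuration is stable.

Yes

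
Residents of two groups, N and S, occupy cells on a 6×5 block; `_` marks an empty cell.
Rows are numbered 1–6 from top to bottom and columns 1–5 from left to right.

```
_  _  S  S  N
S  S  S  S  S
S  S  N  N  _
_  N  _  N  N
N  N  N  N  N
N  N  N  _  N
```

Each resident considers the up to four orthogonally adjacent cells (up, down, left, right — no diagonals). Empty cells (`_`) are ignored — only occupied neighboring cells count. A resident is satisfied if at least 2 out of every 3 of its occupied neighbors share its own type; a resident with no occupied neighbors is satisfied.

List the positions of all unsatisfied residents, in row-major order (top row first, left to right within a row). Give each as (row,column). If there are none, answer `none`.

(1,5), (2,5), (3,2), (3,3), (4,2)

Row 1: (1,3)S 2/2 ok · (1,4)S 2/3 ok · (1,5)N 0/2 unhappy
Row 2: (2,1)S 2/2 ok · (2,2)S 3/3 ok · (2,3)S 3/4 ok · (2,4)S 3/4 ok · (2,5)S 1/2 unhappy
Row 3: (3,1)S 2/2 ok · (3,2)S 2/4 unhappy · (3,3)N 1/3 unhappy · (3,4)N 2/3 ok
Row 4: (4,2)N 1/2 unhappy · (4,4)N 3/3 ok · (4,5)N 2/2 ok
Row 5: (5,1)N 2/2 ok · (5,2)N 4/4 ok · (5,3)N 3/3 ok · (5,4)N 3/3 ok · (5,5)N 3/3 ok
Row 6: (6,1)N 2/2 ok · (6,2)N 3/3 ok · (6,3)N 2/2 ok · (6,5)N 1/1 ok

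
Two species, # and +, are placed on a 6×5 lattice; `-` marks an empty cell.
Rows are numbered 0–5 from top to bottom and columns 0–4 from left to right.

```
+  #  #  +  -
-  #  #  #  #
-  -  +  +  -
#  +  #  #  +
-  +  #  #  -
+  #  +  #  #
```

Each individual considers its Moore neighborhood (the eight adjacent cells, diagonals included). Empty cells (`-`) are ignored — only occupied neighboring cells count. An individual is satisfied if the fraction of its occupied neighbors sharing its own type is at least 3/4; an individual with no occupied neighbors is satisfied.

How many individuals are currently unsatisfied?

Row 0: (0,0)+ 0/2 not · (0,1)# 3/4 satisfied · (0,2)# 4/5 satisfied · (0,3)+ 0/4 not
Row 1: (1,1)# 3/5 not · (1,2)# 4/7 not · (1,3)# 3/6 not · (1,4)# 1/3 not
Row 2: (2,2)+ 2/7 not · (2,3)+ 2/7 not
Row 3: (3,0)# 0/2 not · (3,1)+ 2/5 not · (3,2)# 3/7 not · (3,3)# 3/6 not · (3,4)+ 1/3 not
Row 4: (4,1)+ 3/7 not · (4,2)# 5/8 not · (4,3)# 5/7 not
Row 5: (5,0)+ 1/2 not · (5,1)# 1/4 not · (5,2)+ 1/5 not · (5,3)# 3/4 satisfied · (5,4)# 2/2 satisfied
Unsatisfied: (0,0), (0,3), (1,1), (1,2), (1,3), (1,4), (2,2), (2,3), (3,0), (3,1), (3,2), (3,3), (3,4), (4,1), (4,2), (4,3), (5,0), (5,1), (5,2) — 19 in total.

19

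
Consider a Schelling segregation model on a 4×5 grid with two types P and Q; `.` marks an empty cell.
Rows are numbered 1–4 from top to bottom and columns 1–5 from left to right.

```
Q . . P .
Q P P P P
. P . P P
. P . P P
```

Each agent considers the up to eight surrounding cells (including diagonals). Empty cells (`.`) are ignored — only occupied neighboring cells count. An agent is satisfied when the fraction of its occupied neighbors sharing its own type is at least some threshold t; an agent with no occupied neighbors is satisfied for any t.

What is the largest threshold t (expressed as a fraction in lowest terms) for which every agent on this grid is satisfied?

1/3

(1,1)Q 1/2
(1,4)P 3/3
(2,1)Q 1/3
(2,2)P 2/4
(2,3)P 5/5
(2,4)P 5/5
(2,5)P 4/4
(3,2)P 3/4
(3,4)P 6/6
(3,5)P 5/5
(4,2)P 1/1
(4,4)P 3/3
(4,5)P 3/3
The smallest same-type fraction is 1/3 at (2,1), which reduces to 1/3. Any threshold above that leaves this agent unsatisfied.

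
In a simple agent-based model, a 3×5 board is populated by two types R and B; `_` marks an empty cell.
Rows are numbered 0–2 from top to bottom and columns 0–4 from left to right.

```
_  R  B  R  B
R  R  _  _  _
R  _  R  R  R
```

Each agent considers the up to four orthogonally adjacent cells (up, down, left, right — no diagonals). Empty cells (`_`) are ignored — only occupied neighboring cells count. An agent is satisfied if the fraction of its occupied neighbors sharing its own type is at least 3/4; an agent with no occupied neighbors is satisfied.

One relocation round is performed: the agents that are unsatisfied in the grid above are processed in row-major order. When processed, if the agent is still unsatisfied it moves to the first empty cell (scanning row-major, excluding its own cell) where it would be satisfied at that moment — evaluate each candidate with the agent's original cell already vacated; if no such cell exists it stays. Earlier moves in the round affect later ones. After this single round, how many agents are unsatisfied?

Initially unsatisfied (in order): (0,1), (0,2), (0,3), (0,4).
  (0,1) → (0,0).
  (0,2): no empty cell satisfies it; stays.
  (0,3) → (1,3).
  (0,4): now satisfied by earlier moves; stays.
Resulting grid:
R _ B _ B
R R _ R _
R _ R R R
All satisfied now.

0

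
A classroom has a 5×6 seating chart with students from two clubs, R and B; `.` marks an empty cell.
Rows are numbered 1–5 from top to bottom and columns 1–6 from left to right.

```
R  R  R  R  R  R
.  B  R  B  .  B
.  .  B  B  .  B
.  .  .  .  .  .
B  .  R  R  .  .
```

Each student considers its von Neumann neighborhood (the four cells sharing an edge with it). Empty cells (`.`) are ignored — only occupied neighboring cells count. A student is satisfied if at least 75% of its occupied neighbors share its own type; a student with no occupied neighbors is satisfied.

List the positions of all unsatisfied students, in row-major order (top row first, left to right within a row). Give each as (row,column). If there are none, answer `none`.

(1,2), (1,4), (1,6), (2,2), (2,3), (2,4), (2,6), (3,3)

Row 1: (1,1)R 1/1 ✓ · (1,2)R 2/3 ✗ · (1,3)R 3/3 ✓ · (1,4)R 2/3 ✗ · (1,5)R 2/2 ✓ · (1,6)R 1/2 ✗
Row 2: (2,2)B 0/2 ✗ · (2,3)R 1/4 ✗ · (2,4)B 1/3 ✗ · (2,6)B 1/2 ✗
Row 3: (3,3)B 1/2 ✗ · (3,4)B 2/2 ✓ · (3,6)B 1/1 ✓
Row 5: (5,1)B 0/0 ✓ · (5,3)R 1/1 ✓ · (5,4)R 1/1 ✓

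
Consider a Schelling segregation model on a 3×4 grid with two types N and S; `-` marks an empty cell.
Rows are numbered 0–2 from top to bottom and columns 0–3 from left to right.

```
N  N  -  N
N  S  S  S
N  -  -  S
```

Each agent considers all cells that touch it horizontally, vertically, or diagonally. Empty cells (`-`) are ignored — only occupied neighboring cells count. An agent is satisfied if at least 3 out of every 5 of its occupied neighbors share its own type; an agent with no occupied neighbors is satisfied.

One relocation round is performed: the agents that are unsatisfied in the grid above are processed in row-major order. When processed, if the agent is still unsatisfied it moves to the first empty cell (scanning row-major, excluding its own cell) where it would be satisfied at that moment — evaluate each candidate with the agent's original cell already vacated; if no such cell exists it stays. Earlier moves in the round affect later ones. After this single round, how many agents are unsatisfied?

Initially unsatisfied (in order): (0,1), (0,3), (1,1), (2,0).
  (0,1): no empty cell satisfies it; stays.
  (0,3): no empty cell satisfies it; stays.
  (1,1) → (2,2).
  (2,0): now satisfied by earlier moves; stays.
Resulting grid:
N N - N
N - S S
N - S S
Unsatisfied now: (0,3).

1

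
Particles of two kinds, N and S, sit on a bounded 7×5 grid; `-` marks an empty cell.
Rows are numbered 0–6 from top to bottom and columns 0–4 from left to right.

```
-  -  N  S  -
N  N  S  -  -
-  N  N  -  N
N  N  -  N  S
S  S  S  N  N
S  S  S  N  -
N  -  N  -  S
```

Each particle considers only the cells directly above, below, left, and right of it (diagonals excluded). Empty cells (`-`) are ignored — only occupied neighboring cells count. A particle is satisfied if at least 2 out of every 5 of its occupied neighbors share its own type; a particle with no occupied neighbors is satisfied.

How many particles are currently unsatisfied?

Row 0: (0,2)N 0/2 unhappy · (0,3)S 0/1 unhappy
Row 1: (1,0)N 1/1 ok · (1,1)N 2/3 ok · (1,2)S 0/3 unhappy
Row 2: (2,1)N 3/3 ok · (2,2)N 1/2 ok · (2,4)N 0/1 unhappy
Row 3: (3,0)N 1/2 ok · (3,1)N 2/3 ok · (3,3)N 1/2 ok · (3,4)S 0/3 unhappy
Row 4: (4,0)S 2/3 ok · (4,1)S 3/4 ok · (4,2)S 2/3 ok · (4,3)N 3/4 ok · (4,4)N 1/2 ok
Row 5: (5,0)S 2/3 ok · (5,1)S 3/3 ok · (5,2)S 2/4 ok · (5,3)N 1/2 ok
Row 6: (6,0)N 0/1 unhappy · (6,2)N 0/1 unhappy · (6,4)S 0/0 ok
Unsatisfied: (0,2), (0,3), (1,2), (2,4), (3,4), (6,0), (6,2) — 7 in total.

7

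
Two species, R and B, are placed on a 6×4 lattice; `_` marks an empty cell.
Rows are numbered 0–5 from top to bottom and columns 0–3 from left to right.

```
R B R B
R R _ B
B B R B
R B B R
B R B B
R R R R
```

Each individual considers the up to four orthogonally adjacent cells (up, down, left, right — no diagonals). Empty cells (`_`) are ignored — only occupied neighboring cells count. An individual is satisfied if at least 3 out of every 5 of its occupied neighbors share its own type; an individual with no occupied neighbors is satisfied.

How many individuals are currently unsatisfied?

(0,0)R 1/2 unhappy
(0,1)B 0/3 unhappy
(0,2)R 0/2 unhappy
(0,3)B 1/2 unhappy
(1,0)R 2/3 ok
(1,1)R 1/3 unhappy
(1,3)B 2/2 ok
(2,0)B 1/3 unhappy
(2,1)B 2/4 unhappy
(2,2)R 0/3 unhappy
(2,3)B 1/3 unhappy
(3,0)R 0/3 unhappy
(3,1)B 2/4 unhappy
(3,2)B 2/4 unhappy
(3,3)R 0/3 unhappy
(4,0)B 0/3 unhappy
(4,1)R 1/4 unhappy
(4,2)B 2/4 unhappy
(4,3)B 1/3 unhappy
(5,0)R 1/2 unhappy
(5,1)R 3/3 ok
(5,2)R 2/3 ok
(5,3)R 1/2 unhappy
Unsatisfied: (0,0), (0,1), (0,2), (0,3), (1,1), (2,0), (2,1), (2,2), (2,3), (3,0), (3,1), (3,2), (3,3), (4,0), (4,1), (4,2), (4,3), (5,0), (5,3) — 19 in total.

19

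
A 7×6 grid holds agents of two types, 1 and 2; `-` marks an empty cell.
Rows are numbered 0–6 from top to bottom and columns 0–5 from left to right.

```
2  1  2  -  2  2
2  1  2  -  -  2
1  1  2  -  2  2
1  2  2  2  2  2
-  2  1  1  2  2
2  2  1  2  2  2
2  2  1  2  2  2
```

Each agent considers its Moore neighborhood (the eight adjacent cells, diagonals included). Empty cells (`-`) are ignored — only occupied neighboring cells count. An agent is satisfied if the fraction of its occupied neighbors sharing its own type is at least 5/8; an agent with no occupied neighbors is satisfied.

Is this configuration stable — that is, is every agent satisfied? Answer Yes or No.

(0,0)2 1/3 not
(0,1)1 1/5 not
(0,2)2 1/3 not
(0,4)2 2/2 satisfied
(0,5)2 2/2 satisfied
(1,0)2 1/5 not
(1,1)1 3/8 not
(1,2)2 2/5 not
(1,5)2 4/4 satisfied
(2,0)1 3/5 not
(2,1)1 3/8 not
(2,2)2 4/6 satisfied
(2,4)2 5/5 satisfied
(2,5)2 4/4 satisfied
(3,0)1 2/4 not
(3,1)2 3/7 not
(3,2)2 4/7 not
(3,3)2 5/7 satisfied
(3,4)2 6/7 satisfied
(3,5)2 5/5 satisfied
(4,1)2 4/7 not
(4,2)1 2/8 not
(4,3)1 2/8 not
(4,4)2 7/8 satisfied
(4,5)2 5/5 satisfied
(5,0)2 4/4 satisfied
(5,1)2 4/7 not
(5,2)1 3/8 not
(5,3)2 4/8 not
(5,4)2 7/8 satisfied
(5,5)2 5/5 satisfied
(6,0)2 3/3 satisfied
(6,1)2 3/5 not
(6,2)1 1/5 not
(6,3)2 3/5 not
(6,4)2 5/5 satisfied
(6,5)2 3/3 satisfied
For instance (0,0) has only 1/3 same-type neighbors, below 5/8.

No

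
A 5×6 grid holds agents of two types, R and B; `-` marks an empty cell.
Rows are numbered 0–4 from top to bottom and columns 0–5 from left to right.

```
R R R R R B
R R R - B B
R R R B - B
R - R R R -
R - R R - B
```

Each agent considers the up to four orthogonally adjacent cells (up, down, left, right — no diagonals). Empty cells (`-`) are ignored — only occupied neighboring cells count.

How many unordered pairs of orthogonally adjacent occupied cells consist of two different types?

4

Scan each occupied cell's neighbors to the right and below so each pair is counted once.
From row 0: 2 unlike of 10 pairs (running 2/10).
From row 1: 0 unlike of 7 pairs (running 2/17).
From row 2: 2 unlike of 6 pairs (running 4/23).
From row 3: 0 unlike of 5 pairs (running 4/28).
From row 4: 0 unlike of 1 pairs (running 4/29).
Total adjacent occupied pairs: 29; unlike-type pairs: 4.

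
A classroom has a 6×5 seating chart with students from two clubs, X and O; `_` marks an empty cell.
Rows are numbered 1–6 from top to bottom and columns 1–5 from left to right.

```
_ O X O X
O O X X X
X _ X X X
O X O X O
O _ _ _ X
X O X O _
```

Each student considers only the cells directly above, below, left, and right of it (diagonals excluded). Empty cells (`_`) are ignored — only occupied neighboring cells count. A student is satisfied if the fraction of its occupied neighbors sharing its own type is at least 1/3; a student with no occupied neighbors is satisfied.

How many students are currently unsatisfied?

(1,2)O 1/2 ✓
(1,3)X 1/3 ✓
(1,4)O 0/3 ✗
(1,5)X 1/2 ✓
(2,1)O 1/2 ✓
(2,2)O 2/3 ✓
(2,3)X 3/4 ✓
(2,4)X 3/4 ✓
(2,5)X 3/3 ✓
(3,1)X 0/2 ✗
(3,3)X 2/3 ✓
(3,4)X 4/4 ✓
(3,5)X 2/3 ✓
(4,1)O 1/3 ✓
(4,2)X 0/2 ✗
(4,3)O 0/3 ✗
(4,4)X 1/3 ✓
(4,5)O 0/3 ✗
(5,1)O 1/2 ✓
(5,5)X 0/1 ✗
(6,1)X 0/2 ✗
(6,2)O 0/2 ✗
(6,3)X 0/2 ✗
(6,4)O 0/1 ✗
Unsatisfied: (1,4), (3,1), (4,2), (4,3), (4,5), (5,5), (6,1), (6,2), (6,3), (6,4) — 10 in total.

10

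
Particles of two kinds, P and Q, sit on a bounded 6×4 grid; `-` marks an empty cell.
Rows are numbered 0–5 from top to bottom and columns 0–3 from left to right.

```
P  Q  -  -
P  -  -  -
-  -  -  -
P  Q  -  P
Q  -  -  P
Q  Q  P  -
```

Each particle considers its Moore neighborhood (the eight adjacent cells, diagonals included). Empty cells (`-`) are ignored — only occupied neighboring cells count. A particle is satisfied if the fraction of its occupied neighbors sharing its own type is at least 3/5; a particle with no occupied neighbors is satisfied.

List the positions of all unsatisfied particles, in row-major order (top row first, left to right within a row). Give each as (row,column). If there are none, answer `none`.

Row 0: (0,0)P 1/2 unhappy · (0,1)Q 0/2 unhappy
Row 1: (1,0)P 1/2 unhappy
Row 3: (3,0)P 0/2 unhappy · (3,1)Q 1/2 unhappy · (3,3)P 1/1 ok
Row 4: (4,0)Q 3/4 ok · (4,3)P 2/2 ok
Row 5: (5,0)Q 2/2 ok · (5,1)Q 2/3 ok · (5,2)P 1/2 unhappy

(0,0), (0,1), (1,0), (3,0), (3,1), (5,2)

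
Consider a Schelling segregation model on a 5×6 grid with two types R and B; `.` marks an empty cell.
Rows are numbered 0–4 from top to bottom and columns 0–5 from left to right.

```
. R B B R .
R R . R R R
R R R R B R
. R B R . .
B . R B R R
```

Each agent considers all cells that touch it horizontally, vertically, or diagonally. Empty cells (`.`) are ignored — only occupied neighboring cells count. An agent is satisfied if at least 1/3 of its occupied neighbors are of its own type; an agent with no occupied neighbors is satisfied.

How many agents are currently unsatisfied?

(0,1)R 2/3 ok
(0,2)B 1/4 unhappy
(0,3)B 1/4 unhappy
(0,4)R 3/4 ok
(1,0)R 4/4 ok
(1,1)R 5/6 ok
(1,3)R 4/7 ok
(1,4)R 5/7 ok
(1,5)R 3/4 ok
(2,0)R 4/4 ok
(2,1)R 5/6 ok
(2,2)R 6/7 ok
(2,3)R 4/6 ok
(2,4)B 0/6 unhappy
(2,5)R 2/3 ok
(3,1)R 4/6 ok
(3,2)B 1/7 unhappy
(3,3)R 4/7 ok
(4,0)B 0/1 unhappy
(4,2)R 2/4 ok
(4,3)B 1/4 unhappy
(4,4)R 2/3 ok
(4,5)R 1/1 ok
Unsatisfied: (0,2), (0,3), (2,4), (3,2), (4,0), (4,3) — 6 in total.

6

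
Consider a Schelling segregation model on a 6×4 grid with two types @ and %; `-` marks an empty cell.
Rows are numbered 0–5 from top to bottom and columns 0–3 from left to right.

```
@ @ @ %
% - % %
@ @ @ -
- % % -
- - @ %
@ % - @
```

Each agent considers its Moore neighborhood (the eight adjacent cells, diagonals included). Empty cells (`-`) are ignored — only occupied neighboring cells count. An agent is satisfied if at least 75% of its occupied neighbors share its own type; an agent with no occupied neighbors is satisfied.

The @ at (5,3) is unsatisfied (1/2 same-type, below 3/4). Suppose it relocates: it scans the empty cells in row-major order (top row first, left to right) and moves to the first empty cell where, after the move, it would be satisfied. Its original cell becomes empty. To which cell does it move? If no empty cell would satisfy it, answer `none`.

Vacating (5,3). Empty cells in order:
  (1,1): 6/8 same-type → satisfied — stop here.

(1,1)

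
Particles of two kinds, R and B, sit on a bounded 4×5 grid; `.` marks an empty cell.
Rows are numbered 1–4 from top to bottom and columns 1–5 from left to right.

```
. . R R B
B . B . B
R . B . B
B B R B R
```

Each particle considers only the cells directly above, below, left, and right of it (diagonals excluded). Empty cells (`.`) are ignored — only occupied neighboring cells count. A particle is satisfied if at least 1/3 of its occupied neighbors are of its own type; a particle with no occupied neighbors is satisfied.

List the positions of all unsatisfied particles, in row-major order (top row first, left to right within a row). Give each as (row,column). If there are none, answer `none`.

Row 1: (1,3)R 1/2 ok · (1,4)R 1/2 ok · (1,5)B 1/2 ok
Row 2: (2,1)B 0/1 unhappy · (2,3)B 1/2 ok · (2,5)B 2/2 ok
Row 3: (3,1)R 0/2 unhappy · (3,3)B 1/2 ok · (3,5)B 1/2 ok
Row 4: (4,1)B 1/2 ok · (4,2)B 1/2 ok · (4,3)R 0/3 unhappy · (4,4)B 0/2 unhappy · (4,5)R 0/2 unhappy

(2,1), (3,1), (4,3), (4,4), (4,5)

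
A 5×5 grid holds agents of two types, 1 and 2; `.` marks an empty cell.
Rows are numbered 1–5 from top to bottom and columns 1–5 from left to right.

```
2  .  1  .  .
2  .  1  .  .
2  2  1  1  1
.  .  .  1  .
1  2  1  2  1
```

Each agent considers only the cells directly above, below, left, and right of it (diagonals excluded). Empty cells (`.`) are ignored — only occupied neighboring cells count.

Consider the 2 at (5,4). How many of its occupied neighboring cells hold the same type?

0

Occupied neighbors of (5,4): (4,4)=1, (5,3)=1, (5,5)=1.
Same type (2): 0 of 3.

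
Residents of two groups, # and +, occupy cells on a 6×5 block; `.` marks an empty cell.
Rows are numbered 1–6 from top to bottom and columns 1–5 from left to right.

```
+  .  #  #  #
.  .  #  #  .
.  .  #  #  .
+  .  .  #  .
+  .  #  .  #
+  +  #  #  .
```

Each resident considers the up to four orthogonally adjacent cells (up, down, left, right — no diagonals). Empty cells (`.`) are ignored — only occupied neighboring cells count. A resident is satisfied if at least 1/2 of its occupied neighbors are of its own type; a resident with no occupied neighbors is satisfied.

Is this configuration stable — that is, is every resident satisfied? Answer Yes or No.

Yes

Row 1: (1,1)+ 0/0 ✓ · (1,3)# 2/2 ✓ · (1,4)# 3/3 ✓ · (1,5)# 1/1 ✓
Row 2: (2,3)# 3/3 ✓ · (2,4)# 3/3 ✓
Row 3: (3,3)# 2/2 ✓ · (3,4)# 3/3 ✓
Row 4: (4,1)+ 1/1 ✓ · (4,4)# 1/1 ✓
Row 5: (5,1)+ 2/2 ✓ · (5,3)# 1/1 ✓ · (5,5)# 0/0 ✓
Row 6: (6,1)+ 2/2 ✓ · (6,2)+ 1/2 ✓ · (6,3)# 2/3 ✓ · (6,4)# 1/1 ✓
All meet the threshold, so the configuration is stable.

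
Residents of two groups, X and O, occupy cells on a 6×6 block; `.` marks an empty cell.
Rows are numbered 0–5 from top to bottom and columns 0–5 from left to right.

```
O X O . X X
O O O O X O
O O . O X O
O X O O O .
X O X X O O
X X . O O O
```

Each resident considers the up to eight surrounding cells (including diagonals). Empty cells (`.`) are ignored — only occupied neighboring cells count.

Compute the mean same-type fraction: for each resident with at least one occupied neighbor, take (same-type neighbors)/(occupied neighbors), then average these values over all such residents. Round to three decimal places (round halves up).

0.593

(0,0)O 2/3
(0,1)X 0/5
(0,2)O 3/4
(0,4)X 2/4
(0,5)X 2/3
(1,0)O 4/5
(1,1)O 6/7
(1,2)O 5/6
(1,3)O 3/6
(1,4)X 3/7
(1,5)O 1/5
(2,0)O 4/5
(2,1)O 6/7
(2,3)O 5/7
(2,4)X 1/7
(2,5)O 2/4
(3,0)O 3/5
(3,1)X 2/7
(3,2)O 4/7
(3,3)O 4/7
(3,4)O 5/7
(4,0)X 3/5
(4,1)O 2/7
(4,2)X 3/7
(4,3)X 1/7
(4,4)O 6/7
(4,5)O 4/4
(5,0)X 2/3
(5,1)X 3/4
(5,3)O 2/4
(5,4)O 4/5
(5,5)O 3/3
Sum over 32 residents: 2/3 + 0/5 + 3/4 + 2/4 + 2/3 + 4/5 + 6/7 + 5/6 + 3/6 + 3/7 + 1/5 + 4/5 + 6/7 + 5/7 + 1/7 + 2/4 + 3/5 + 2/7 + 4/7 + 4/7 + 5/7 + 3/5 + 2/7 + 3/7 + 1/7 + 6/7 + 4/4 + 2/3 + 3/4 + 2/4 + 4/5 + 3/3 = 1994/105; mean = 1994/105 ÷ 32 = 997/1680 = 0.593452… → 0.593.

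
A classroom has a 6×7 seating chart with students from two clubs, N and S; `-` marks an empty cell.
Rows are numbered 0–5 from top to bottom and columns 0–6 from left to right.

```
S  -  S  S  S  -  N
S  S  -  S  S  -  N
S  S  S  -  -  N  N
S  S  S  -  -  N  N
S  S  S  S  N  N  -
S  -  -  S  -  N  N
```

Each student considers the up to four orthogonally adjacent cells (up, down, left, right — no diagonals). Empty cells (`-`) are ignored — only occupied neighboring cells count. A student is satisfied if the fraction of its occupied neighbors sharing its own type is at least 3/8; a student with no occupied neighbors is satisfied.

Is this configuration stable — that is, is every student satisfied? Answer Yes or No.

Row 0: (0,0)S 1/1 satisfied · (0,2)S 1/1 satisfied · (0,3)S 3/3 satisfied · (0,4)S 2/2 satisfied · (0,6)N 1/1 satisfied
Row 1: (1,0)S 3/3 satisfied · (1,1)S 2/2 satisfied · (1,3)S 2/2 satisfied · (1,4)S 2/2 satisfied · (1,6)N 2/2 satisfied
Row 2: (2,0)S 3/3 satisfied · (2,1)S 4/4 satisfied · (2,2)S 2/2 satisfied · (2,5)N 2/2 satisfied · (2,6)N 3/3 satisfied
Row 3: (3,0)S 3/3 satisfied · (3,1)S 4/4 satisfied · (3,2)S 3/3 satisfied · (3,5)N 3/3 satisfied · (3,6)N 2/2 satisfied
Row 4: (4,0)S 3/3 satisfied · (4,1)S 3/3 satisfied · (4,2)S 3/3 satisfied · (4,3)S 2/3 satisfied · (4,4)N 1/2 satisfied · (4,5)N 3/3 satisfied
Row 5: (5,0)S 1/1 satisfied · (5,3)S 1/1 satisfied · (5,5)N 2/2 satisfied · (5,6)N 1/1 satisfied
All meet the threshold, so the configuration is stable.

Yes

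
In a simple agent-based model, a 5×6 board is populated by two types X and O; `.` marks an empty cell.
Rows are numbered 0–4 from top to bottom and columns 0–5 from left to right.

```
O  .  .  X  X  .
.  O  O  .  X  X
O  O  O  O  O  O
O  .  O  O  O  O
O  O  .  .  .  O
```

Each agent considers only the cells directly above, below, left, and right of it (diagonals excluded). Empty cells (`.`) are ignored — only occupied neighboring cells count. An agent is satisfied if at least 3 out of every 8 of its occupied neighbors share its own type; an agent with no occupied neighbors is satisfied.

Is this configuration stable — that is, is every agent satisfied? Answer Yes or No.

Row 0: (0,0)O 0/0 satisfied · (0,3)X 1/1 satisfied · (0,4)X 2/2 satisfied
Row 1: (1,1)O 2/2 satisfied · (1,2)O 2/2 satisfied · (1,4)X 2/3 satisfied · (1,5)X 1/2 satisfied
Row 2: (2,0)O 2/2 satisfied · (2,1)O 3/3 satisfied · (2,2)O 4/4 satisfied · (2,3)O 3/3 satisfied · (2,4)O 3/4 satisfied · (2,5)O 2/3 satisfied
Row 3: (3,0)O 2/2 satisfied · (3,2)O 2/2 satisfied · (3,3)O 3/3 satisfied · (3,4)O 3/3 satisfied · (3,5)O 3/3 satisfied
Row 4: (4,0)O 2/2 satisfied · (4,1)O 1/1 satisfied · (4,5)O 1/1 satisfied
All meet the threshold, so the configuration is stable.

Yes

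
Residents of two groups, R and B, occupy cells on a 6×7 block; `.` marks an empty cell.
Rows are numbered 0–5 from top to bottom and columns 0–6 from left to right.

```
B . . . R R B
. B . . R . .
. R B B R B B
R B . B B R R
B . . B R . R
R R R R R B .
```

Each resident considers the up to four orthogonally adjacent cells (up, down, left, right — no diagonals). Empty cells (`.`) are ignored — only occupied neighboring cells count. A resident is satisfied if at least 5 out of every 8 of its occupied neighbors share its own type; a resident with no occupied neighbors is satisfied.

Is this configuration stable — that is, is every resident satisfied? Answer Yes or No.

(0,0)B 0/0 ok
(0,4)R 2/2 ok
(0,5)R 1/2 unhappy
(0,6)B 0/1 unhappy
(1,1)B 0/1 unhappy
(1,4)R 2/2 ok
(2,1)R 0/3 unhappy
(2,2)B 1/2 unhappy
(2,3)B 2/3 ok
(2,4)R 1/4 unhappy
(2,5)B 1/3 unhappy
(2,6)B 1/2 unhappy
(3,0)R 0/2 unhappy
(3,1)B 0/2 unhappy
(3,3)B 3/3 ok
(3,4)B 1/4 unhappy
(3,5)R 1/3 unhappy
(3,6)R 2/3 ok
(4,0)B 0/2 unhappy
(4,3)B 1/3 unhappy
(4,4)R 1/3 unhappy
(4,6)R 1/1 ok
(5,0)R 1/2 unhappy
(5,1)R 2/2 ok
(5,2)R 2/2 ok
(5,3)R 2/3 ok
(5,4)R 2/3 ok
(5,5)B 0/1 unhappy
For instance (0,5) has only 1/2 same-type neighbors, below 5/8.

No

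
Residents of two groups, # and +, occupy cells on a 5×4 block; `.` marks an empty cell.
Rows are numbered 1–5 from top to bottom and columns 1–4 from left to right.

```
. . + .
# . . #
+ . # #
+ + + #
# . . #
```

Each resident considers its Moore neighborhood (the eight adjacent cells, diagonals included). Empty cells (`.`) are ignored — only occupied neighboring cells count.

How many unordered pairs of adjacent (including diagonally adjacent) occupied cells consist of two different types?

9

Scan each occupied cell's neighbors to the right and below (and the two forward diagonals) so each pair is counted once.
Row 1: +(1,3)–#(2,4)≠  → 1/1 unlike.
Row 2: #(2,1)–+(3,1)≠ #(2,4)–#(3,4)= #(2,4)–#(3,3)=  → 1/3 unlike.
Row 3: +(3,1)–+(4,1)= +(3,1)–+(4,2)= #(3,3)–#(3,4)= #(3,3)–+(4,3)≠ #(3,3)–#(4,4)= #(3,3)–+(4,2)≠ #(3,4)–#(4,4)= #(3,4)–+(4,3)≠  → 3/8 unlike.
Row 4: +(4,1)–+(4,2)= +(4,1)–#(5,1)≠ +(4,2)–+(4,3)= +(4,2)–#(5,1)≠ +(4,3)–#(4,4)≠ +(4,3)–#(5,4)≠ #(4,4)–#(5,4)=  → 4/7 unlike.
Total adjacent occupied pairs: 19; unlike-type pairs: 9.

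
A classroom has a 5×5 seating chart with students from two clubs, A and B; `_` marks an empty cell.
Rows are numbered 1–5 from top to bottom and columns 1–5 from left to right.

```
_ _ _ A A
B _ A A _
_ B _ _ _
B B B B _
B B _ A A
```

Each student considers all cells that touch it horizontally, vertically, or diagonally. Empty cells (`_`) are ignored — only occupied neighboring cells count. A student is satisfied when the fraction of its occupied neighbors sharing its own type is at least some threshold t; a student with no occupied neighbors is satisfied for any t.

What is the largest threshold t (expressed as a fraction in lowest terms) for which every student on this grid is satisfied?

1/3

Row 1: (1,4)A 3/3 · (1,5)A 2/2
Row 2: (2,1)B 1/1 · (2,3)A 2/3 · (2,4)A 3/3
Row 3: (3,2)B 4/5
Row 4: (4,1)B 4/4 · (4,2)B 5/5 · (4,3)B 4/5 · (4,4)B 1/3
Row 5: (5,1)B 3/3 · (5,2)B 4/4 · (5,4)A 1/3 · (5,5)A 1/2
The smallest same-type fraction is 1/3 at (4,4), which reduces to 1/3. Any threshold above that leaves this student unsatisfied.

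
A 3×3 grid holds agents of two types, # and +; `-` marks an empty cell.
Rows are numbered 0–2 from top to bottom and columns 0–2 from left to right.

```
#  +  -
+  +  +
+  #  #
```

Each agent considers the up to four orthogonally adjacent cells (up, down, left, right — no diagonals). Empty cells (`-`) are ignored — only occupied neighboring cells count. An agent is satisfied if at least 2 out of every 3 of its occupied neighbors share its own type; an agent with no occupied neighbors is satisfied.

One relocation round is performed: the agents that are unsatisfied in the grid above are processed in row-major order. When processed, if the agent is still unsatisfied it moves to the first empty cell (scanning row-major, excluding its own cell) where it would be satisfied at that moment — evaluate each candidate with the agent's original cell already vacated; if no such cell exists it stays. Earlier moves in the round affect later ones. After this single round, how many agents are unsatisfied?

Initially unsatisfied (in order): (0,0), (0,1), (1,2), (2,0), (2,1), (2,2).
  (0,0): no empty cell satisfies it; stays.
  (0,1) → (0,2).
  (1,2): now satisfied by earlier moves; stays.
  (2,0) → (0,1).
  (2,1): no empty cell satisfies it; stays.
  (2,2): no empty cell satisfies it; stays.
Resulting grid:
# + +
+ + +
- # #
Unsatisfied now: (0,0), (1,0), (2,1), (2,2).

4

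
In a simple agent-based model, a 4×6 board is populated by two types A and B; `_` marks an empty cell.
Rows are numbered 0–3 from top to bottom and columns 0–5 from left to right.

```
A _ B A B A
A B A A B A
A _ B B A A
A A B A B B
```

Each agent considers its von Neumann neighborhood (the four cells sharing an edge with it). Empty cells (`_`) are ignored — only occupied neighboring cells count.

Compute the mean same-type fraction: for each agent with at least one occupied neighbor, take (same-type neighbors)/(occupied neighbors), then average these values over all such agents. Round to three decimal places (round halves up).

0.455

Row 0: (0,0)A 1/1 · (0,2)B 0/2 · (0,3)A 1/3 · (0,4)B 1/3 · (0,5)A 1/2
Row 1: (1,0)A 2/3 · (1,1)B 0/2 · (1,2)A 1/4 · (1,3)A 2/4 · (1,4)B 1/4 · (1,5)A 2/3
Row 2: (2,0)A 2/2 · (2,2)B 2/3 · (2,3)B 1/4 · (2,4)A 1/4 · (2,5)A 2/3
Row 3: (3,0)A 2/2 · (3,1)A 1/2 · (3,2)B 1/3 · (3,3)A 0/3 · (3,4)B 1/3 · (3,5)B 1/2
Sum over 22 agents: 1/1 + 0/2 + 1/3 + 1/3 + 1/2 + 2/3 + 0/2 + 1/4 + 2/4 + 1/4 + 2/3 + 2/2 + 2/3 + 1/4 + 1/4 + 2/3 + 2/2 + 1/2 + 1/3 + 0/3 + 1/3 + 1/2 = 10; mean = 10 ÷ 22 = 5/11 = 0.454545… → 0.455.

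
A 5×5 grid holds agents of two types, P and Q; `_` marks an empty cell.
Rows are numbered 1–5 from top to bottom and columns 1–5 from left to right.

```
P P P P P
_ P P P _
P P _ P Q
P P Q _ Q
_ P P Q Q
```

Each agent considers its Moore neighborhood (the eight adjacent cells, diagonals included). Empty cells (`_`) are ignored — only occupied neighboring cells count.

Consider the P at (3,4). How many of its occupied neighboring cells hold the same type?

2

Occupied neighbors of (3,4): (2,3)=P, (2,4)=P, (3,5)=Q, (4,3)=Q, (4,5)=Q.
Same type (P): 2 of 5.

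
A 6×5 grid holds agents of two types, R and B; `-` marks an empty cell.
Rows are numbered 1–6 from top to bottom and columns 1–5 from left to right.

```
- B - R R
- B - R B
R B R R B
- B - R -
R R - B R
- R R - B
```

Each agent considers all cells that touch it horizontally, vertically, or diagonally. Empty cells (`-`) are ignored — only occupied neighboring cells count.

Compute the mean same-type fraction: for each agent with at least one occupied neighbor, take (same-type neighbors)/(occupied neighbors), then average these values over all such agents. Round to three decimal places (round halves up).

0.526

(1,2)B 1/1
(1,4)R 2/3
(1,5)R 2/3
(2,2)B 2/4
(2,4)R 4/6
(2,5)B 1/5
(3,1)R 0/3
(3,2)B 2/4
(3,3)R 3/6
(3,4)R 3/5
(3,5)B 1/4
(4,2)B 1/5
(4,4)R 3/5
(5,1)R 2/3
(5,2)R 3/4
(5,4)B 1/4
(5,5)R 1/3
(6,2)R 3/3
(6,3)R 2/3
(6,5)B 1/2
Sum over 20 agents: 1/1 + 2/3 + 2/3 + 2/4 + 4/6 + 1/5 + 0/3 + 2/4 + 3/6 + 3/5 + 1/4 + 1/5 + 3/5 + 2/3 + 3/4 + 1/4 + 1/3 + 3/3 + 2/3 + 1/2 = 631/60; mean = 631/60 ÷ 20 = 631/1200 = 0.525833… → 0.526.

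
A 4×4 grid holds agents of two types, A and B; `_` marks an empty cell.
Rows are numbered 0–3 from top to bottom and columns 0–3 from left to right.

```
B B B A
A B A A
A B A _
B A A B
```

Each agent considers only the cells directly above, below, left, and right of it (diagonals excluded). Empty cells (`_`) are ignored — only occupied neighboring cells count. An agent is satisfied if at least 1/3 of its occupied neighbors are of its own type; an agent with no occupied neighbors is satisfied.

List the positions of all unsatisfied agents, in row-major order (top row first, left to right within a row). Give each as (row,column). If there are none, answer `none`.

(0,0)B 1/2 satisfied
(0,1)B 3/3 satisfied
(0,2)B 1/3 satisfied
(0,3)A 1/2 satisfied
(1,0)A 1/3 satisfied
(1,1)B 2/4 satisfied
(1,2)A 2/4 satisfied
(1,3)A 2/2 satisfied
(2,0)A 1/3 satisfied
(2,1)B 1/4 not
(2,2)A 2/3 satisfied
(3,0)B 0/2 not
(3,1)A 1/3 satisfied
(3,2)A 2/3 satisfied
(3,3)B 0/1 not

(2,1), (3,0), (3,3)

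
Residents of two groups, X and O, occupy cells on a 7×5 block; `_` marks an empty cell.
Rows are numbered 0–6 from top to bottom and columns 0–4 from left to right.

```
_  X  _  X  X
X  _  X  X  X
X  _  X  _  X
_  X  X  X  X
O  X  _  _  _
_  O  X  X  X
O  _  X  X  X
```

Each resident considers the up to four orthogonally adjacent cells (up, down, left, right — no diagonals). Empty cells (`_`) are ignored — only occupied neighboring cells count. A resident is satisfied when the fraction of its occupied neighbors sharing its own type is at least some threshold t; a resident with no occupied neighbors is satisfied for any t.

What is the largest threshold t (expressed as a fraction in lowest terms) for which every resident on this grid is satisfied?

(0,1)X — no occupied neighbors
(0,3)X 2/2
(0,4)X 2/2
(1,0)X 1/1
(1,2)X 2/2
(1,3)X 3/3
(1,4)X 3/3
(2,0)X 1/1
(2,2)X 2/2
(2,4)X 2/2
(3,1)X 2/2
(3,2)X 3/3
(3,3)X 2/2
(3,4)X 2/2
(4,0)O 0/1
(4,1)X 1/3
(5,1)O 0/2
(5,2)X 2/3
(5,3)X 3/3
(5,4)X 2/2
(6,0)O — no occupied neighbors
(6,2)X 2/2
(6,3)X 3/3
(6,4)X 2/2
The smallest same-type fraction is 0/1 at (4,0), which reduces to 0/1. Any threshold above that leaves this resident unsatisfied.

0/1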